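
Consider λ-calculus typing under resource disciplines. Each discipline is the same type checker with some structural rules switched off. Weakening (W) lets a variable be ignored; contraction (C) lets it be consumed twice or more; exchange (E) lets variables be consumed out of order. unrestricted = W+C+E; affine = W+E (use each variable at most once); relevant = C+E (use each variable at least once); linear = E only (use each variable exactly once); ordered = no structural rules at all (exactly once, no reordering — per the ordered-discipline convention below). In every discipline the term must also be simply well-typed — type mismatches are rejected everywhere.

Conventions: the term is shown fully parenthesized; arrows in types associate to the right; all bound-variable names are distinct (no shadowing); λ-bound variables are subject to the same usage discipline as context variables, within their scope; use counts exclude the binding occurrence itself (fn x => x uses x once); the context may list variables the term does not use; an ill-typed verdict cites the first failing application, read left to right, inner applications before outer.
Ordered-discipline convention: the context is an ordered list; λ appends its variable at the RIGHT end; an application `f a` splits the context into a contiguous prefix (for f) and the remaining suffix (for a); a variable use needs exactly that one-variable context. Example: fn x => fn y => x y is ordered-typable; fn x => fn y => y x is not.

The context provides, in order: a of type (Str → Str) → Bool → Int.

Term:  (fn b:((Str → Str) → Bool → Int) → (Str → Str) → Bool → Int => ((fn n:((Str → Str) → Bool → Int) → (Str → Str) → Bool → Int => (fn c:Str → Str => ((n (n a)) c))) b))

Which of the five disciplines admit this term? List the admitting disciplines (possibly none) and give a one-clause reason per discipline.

accepted by: relevant, unrestricted
use counts: a: 1×; b (λ-bound): 1×; n (λ-bound): 2×; c (λ-bound): 1×
uses in reading order: n, n, a, c, b
typing: well-typed — term : (((Str → Str) → Bool → Int) → (Str → Str) → Bool → Int) → (Str → Str) → Bool → Int
ordered: ✗ — needs contraction — n ×2
linear: ✗ — needs contraction — n ×2
affine: ✗ — needs contraction — n ×2
relevant: ✓ — every one of a, b, n, c appears
unrestricted: ✓ — type-checks ((((Str → Str) → Bool → Int) → (Str → Str) → Bool → Int) → (Str → Str) → Bool → Int) and nothing is barred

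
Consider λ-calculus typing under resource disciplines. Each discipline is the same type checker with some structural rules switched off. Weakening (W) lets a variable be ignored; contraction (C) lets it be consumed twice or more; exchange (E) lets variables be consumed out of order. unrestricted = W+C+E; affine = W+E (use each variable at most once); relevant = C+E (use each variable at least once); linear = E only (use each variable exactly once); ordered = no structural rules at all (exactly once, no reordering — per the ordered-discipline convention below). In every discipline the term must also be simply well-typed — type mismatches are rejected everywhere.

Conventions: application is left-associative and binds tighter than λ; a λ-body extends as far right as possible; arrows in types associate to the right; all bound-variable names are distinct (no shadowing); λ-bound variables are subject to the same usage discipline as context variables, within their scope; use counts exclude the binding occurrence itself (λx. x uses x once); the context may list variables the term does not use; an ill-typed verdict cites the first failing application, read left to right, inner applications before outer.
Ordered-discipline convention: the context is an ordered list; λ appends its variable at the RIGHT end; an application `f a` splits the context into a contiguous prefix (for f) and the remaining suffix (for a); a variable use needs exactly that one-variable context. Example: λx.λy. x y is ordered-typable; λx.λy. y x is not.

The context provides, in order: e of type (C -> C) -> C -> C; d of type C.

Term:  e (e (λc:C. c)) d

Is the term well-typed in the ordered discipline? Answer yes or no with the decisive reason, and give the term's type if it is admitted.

no — uses contraction: e ×2
use counts: e ×2; d ×1; c [bound] ×1
uses in reading order: e, e, c, d
typing: ✓ — C
across the five disciplines: ordered ✗; linear ✗; affine ✗; relevant ✓; unrestricted ✓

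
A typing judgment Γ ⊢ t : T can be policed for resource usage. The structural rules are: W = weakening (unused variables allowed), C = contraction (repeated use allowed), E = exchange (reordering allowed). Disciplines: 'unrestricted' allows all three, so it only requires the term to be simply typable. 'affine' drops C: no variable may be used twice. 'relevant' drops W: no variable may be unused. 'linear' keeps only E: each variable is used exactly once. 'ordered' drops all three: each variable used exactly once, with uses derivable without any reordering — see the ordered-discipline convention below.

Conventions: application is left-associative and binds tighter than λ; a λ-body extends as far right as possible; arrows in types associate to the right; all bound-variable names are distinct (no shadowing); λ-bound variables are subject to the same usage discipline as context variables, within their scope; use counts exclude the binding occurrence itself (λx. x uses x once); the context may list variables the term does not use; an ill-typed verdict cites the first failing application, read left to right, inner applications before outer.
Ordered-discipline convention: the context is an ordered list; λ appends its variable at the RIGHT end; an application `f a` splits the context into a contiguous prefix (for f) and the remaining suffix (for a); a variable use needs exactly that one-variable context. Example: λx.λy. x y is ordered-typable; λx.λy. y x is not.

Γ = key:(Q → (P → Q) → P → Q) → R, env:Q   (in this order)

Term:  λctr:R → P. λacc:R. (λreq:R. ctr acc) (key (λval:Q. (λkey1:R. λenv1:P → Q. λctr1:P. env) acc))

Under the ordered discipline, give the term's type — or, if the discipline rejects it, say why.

not well-typed under ordered — acc ×2 used more than once (contraction); unused: req, val, key1, env1, ctr1 — weakening required
usage: key: 1×, env: 1×, ctr (bound): 1×, acc (bound): 2×, req (bound): 0×, val (bound): 0×, key1 (bound): 0×, env1 (bound): 0×, ctr1 (bound): 0×
use order (left to right): ctr, acc, key, env, acc
typing: the term checks, with type (R → P) → R → P
per-discipline verdicts: ordered ✗ · linear ✗ · affine ✗ · relevant ✗ · unrestricted ✓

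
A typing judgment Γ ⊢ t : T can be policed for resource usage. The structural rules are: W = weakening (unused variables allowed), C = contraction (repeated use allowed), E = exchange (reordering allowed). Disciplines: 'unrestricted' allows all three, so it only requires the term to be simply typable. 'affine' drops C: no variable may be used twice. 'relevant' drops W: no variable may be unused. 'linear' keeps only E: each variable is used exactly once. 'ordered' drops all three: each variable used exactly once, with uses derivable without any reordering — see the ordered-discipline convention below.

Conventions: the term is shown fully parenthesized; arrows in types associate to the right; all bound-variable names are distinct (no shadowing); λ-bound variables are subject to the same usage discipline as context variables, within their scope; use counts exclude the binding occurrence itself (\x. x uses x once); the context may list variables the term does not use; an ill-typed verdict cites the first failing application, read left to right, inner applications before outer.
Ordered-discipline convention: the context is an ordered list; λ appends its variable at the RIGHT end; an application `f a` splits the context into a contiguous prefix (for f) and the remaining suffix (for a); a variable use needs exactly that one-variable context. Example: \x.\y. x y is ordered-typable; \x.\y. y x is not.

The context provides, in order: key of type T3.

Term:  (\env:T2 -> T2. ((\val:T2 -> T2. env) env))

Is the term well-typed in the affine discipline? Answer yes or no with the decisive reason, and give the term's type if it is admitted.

no — repeated use of env ×2
usage: key ×0; env [bound] ×2; val [bound] ×0
uses in reading order: env, env
typing: well-typed — term : (T2 -> T2) -> T2 -> T2
all disciplines: ordered ✗; linear ✗; affine ✗; relevant ✗; unrestricted ✓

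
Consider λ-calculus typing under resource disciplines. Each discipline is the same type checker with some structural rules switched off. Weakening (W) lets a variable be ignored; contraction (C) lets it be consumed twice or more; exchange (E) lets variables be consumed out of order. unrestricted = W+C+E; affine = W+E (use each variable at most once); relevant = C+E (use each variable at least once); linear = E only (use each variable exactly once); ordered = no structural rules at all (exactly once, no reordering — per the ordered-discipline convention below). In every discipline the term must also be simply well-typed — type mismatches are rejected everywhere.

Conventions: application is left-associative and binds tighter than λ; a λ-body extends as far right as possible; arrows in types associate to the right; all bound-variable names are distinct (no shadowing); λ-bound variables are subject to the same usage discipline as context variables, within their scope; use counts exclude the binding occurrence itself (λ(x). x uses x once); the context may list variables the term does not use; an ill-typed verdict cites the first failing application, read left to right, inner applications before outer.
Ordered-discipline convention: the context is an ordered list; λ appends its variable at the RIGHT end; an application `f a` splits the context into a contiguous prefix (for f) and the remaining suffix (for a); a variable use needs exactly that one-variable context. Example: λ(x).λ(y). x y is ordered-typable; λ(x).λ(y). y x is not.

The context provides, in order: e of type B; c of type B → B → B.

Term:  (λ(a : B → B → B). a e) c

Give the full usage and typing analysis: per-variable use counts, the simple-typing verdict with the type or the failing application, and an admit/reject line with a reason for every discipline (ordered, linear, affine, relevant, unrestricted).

counts: e: 1×, c: 1×, a [bound]: 1×
uses in reading order: a, e, c
typing: well-typed at B → B
ordered ✗ (no ordered split (uses run a, e, c))
linear ✓ (single use per variable (e, c, a))
affine ✓ (none of e, c, a used more than once)
relevant ✓ (every one of e, c, a appears)
unrestricted ✓ (type-checks (B → B) and nothing is barred)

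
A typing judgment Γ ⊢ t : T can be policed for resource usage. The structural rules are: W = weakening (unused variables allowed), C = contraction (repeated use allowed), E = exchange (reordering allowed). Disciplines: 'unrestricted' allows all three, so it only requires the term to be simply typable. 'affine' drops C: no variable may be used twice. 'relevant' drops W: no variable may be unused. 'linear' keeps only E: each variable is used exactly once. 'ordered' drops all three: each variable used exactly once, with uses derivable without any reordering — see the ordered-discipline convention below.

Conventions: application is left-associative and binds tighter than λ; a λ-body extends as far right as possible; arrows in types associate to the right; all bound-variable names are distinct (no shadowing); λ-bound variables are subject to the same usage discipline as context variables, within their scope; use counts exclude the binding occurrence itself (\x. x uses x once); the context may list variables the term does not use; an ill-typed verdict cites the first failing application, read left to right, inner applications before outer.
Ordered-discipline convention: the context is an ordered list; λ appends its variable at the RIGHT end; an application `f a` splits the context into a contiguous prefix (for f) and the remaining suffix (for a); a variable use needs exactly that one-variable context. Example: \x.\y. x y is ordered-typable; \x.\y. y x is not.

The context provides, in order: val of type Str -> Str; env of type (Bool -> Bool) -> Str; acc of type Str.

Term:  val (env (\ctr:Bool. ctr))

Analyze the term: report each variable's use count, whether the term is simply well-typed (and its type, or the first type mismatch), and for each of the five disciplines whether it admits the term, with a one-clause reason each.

use counts: val: 1, env: 1, acc: 0, ctr [bound]: 1
uses in reading order: val, env, ctr
typing: well-typed — term : Str
ordered ✗ (needs weakening: acc unused)
linear ✗ (needs weakening: acc unused)
affine ✓ (at most one use each (val, env, acc, ctr))
relevant ✗ (needs weakening: acc unused)
unrestricted ✓ (typability at Str is all that's needed)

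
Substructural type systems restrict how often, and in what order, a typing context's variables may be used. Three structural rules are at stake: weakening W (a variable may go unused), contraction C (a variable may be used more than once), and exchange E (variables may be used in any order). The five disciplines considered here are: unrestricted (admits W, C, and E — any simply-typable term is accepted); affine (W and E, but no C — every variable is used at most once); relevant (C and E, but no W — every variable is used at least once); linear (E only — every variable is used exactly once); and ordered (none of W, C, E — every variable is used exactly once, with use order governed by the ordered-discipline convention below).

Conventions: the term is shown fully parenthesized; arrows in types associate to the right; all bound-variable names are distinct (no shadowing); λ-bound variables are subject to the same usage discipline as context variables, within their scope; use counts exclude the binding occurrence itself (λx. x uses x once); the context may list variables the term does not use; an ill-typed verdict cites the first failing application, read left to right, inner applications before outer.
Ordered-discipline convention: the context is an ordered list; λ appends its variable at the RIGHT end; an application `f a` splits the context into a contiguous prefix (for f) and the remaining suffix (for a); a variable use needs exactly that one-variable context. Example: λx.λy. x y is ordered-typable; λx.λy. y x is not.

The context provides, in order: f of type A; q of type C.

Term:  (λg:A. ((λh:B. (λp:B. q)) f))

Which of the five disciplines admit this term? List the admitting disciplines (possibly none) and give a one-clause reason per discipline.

admitted by: none
usage: f: 1×; q: 1×; g (λ-bound): 0×; h (λ-bound): 0×; p (λ-bound): 0×
uses in reading order: q, f
typing: ill-typed: an argument A mismatches the expected B
ordered: ✗ — a type mismatch blocks all five
linear: ✗ — the type mismatch rejects it
affine: ✗ — not simply typable
relevant: ✗ — fails simple typing
unrestricted: ✗ — a type mismatch blocks all five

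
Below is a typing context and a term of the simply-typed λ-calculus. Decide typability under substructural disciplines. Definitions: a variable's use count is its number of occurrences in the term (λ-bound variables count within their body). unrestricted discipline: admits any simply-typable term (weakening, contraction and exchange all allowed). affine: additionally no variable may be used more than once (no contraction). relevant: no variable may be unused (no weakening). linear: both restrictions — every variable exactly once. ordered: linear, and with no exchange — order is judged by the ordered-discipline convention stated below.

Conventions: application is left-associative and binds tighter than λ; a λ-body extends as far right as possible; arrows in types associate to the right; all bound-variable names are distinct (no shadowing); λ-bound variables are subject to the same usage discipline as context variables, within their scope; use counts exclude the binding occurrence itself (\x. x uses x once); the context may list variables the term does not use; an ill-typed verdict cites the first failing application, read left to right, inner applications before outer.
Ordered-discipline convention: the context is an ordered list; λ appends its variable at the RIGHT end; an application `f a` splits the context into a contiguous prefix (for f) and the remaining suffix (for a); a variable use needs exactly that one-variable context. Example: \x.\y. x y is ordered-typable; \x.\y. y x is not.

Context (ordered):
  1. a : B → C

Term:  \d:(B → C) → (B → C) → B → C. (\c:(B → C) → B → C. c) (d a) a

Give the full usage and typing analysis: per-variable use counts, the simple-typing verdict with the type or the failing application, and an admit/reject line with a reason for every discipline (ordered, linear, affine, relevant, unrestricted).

usage: a=2; d (λ-bound)=1; c (λ-bound)=1
left-to-right use order: c, d, a, a
typing: well-typed at ((B → C) → (B → C) → B → C) → B → C
ordered: ✗, a ×2 used more than once (contraction)
linear: ✗, a ×2 used more than once (contraction)
affine: ✗, a ×2 used more than once (contraction)
relevant: ✓, every one of a, d, c appears
unrestricted: ✓, well-typed at ((B → C) → (B → C) → B → C) → B → C; no restrictions here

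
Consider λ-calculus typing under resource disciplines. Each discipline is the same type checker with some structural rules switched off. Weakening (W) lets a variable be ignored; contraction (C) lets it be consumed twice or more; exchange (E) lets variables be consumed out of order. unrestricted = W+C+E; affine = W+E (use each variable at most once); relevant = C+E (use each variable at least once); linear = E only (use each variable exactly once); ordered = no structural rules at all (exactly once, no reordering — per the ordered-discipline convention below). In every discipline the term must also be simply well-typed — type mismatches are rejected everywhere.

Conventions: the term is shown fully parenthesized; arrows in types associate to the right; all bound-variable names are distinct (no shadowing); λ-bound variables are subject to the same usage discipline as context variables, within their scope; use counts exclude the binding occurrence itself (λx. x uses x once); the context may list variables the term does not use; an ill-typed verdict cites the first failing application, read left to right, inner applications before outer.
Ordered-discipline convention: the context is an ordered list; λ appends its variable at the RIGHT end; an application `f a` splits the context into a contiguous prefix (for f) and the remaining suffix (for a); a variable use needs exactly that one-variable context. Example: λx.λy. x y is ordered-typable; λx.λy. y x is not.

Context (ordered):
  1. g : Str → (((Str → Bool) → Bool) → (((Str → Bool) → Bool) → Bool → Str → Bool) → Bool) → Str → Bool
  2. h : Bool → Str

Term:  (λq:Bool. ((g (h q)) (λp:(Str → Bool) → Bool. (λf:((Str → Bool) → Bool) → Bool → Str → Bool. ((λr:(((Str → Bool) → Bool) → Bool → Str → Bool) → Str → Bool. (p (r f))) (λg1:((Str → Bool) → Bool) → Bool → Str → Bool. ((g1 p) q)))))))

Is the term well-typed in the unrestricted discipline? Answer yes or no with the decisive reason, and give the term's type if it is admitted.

yes — well-typed at Bool → Str → Bool; no restrictions here; term : Bool → Str → Bool
variable uses: g: 1, h: 1, q [bound]: 2, p [bound]: 2, f [bound]: 1, r [bound]: 1, g1 [bound]: 1
left-to-right use order: g, h, q, p, r, f, g1, p, q
typing: well-typed at Bool → Str → Bool
all disciplines: ordered ✗ · linear ✗ · affine ✗ · relevant ✓ · unrestricted ✓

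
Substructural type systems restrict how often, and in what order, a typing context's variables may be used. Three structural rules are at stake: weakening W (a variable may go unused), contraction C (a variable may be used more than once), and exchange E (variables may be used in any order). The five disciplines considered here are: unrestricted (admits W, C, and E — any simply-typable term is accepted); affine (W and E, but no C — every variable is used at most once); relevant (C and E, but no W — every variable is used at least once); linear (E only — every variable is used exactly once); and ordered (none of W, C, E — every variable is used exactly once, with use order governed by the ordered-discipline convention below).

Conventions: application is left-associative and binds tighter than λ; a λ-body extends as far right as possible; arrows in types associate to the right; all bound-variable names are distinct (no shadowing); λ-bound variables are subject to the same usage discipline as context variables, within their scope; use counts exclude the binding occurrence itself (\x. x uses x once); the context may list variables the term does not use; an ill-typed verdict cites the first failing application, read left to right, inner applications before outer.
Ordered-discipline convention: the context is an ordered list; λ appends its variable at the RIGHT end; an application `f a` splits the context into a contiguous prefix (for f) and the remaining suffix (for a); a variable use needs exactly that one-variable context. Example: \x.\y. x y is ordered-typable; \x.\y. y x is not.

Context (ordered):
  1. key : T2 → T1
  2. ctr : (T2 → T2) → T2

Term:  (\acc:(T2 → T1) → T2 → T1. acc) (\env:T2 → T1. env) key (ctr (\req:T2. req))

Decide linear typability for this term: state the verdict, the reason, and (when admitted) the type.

yes — exactly-once usage across key, ctr, acc, env, req; term : T1
usage: key: 1; ctr: 1; acc (bound): 1; env (bound): 1; req (bound): 1
use order (left to right): acc, env, key, ctr, req
typing: well-typed — term : T1
per-discipline verdicts: ordered ✓; linear ✓; affine ✓; relevant ✓; unrestricted ✓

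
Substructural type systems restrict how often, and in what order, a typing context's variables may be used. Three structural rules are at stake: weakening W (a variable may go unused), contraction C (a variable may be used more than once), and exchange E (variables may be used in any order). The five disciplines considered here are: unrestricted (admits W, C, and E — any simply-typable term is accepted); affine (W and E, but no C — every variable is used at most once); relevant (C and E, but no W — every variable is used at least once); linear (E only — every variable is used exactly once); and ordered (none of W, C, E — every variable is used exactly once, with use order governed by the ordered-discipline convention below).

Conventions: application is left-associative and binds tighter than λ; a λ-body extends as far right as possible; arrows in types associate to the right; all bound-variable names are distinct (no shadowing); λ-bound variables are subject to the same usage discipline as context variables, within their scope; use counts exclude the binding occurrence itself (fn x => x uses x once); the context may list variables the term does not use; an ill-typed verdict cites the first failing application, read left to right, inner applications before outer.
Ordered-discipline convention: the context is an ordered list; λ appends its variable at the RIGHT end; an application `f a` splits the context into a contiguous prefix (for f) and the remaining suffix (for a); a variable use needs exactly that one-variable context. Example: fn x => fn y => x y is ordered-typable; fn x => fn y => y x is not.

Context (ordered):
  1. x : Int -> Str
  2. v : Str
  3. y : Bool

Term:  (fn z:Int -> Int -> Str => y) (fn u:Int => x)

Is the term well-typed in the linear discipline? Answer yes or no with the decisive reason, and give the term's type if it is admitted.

no — unused: v, z, u — weakening required
variable uses: x ×1; v ×0; y ×1; z (bound) ×0; u (bound) ×0
order of uses: y, x
typing: the term checks, with type Bool
all disciplines: ordered ✗, linear ✗, affine ✓, relevant ✗, unrestricted ✓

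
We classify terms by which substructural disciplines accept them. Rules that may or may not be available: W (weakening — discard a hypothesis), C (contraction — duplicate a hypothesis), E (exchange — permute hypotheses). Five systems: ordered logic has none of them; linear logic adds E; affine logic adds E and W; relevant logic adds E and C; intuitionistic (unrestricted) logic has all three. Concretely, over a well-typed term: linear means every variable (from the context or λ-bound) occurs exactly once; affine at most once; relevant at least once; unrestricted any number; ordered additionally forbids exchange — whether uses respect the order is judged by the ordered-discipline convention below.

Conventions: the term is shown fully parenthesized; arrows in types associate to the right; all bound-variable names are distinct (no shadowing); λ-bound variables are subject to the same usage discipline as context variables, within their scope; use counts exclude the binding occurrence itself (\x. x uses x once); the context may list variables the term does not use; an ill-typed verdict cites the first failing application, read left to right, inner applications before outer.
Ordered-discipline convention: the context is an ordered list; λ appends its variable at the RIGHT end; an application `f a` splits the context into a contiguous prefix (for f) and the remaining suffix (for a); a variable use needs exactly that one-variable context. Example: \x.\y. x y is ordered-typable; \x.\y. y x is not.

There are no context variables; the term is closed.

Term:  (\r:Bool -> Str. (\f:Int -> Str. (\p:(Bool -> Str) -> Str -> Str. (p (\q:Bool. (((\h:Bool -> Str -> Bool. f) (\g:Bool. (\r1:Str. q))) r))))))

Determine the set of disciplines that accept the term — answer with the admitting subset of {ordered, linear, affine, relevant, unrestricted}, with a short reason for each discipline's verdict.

accepted by: none
usage: r (bound): 1, f (bound): 1, p (bound): 1, q (bound): 1, h (bound): 0, g (bound): 0, r1 (bound): 0
use order (left to right): p, f, q, r
typing: ill-typed: an application expects Int but receives Bool -> Str
ordered ✗ (the type mismatch rejects it)
linear ✗ (not simply typable)
affine ✗ (fails simple typing)
relevant ✗ (a type mismatch blocks all five)
unrestricted ✗ (the type mismatch rejects it)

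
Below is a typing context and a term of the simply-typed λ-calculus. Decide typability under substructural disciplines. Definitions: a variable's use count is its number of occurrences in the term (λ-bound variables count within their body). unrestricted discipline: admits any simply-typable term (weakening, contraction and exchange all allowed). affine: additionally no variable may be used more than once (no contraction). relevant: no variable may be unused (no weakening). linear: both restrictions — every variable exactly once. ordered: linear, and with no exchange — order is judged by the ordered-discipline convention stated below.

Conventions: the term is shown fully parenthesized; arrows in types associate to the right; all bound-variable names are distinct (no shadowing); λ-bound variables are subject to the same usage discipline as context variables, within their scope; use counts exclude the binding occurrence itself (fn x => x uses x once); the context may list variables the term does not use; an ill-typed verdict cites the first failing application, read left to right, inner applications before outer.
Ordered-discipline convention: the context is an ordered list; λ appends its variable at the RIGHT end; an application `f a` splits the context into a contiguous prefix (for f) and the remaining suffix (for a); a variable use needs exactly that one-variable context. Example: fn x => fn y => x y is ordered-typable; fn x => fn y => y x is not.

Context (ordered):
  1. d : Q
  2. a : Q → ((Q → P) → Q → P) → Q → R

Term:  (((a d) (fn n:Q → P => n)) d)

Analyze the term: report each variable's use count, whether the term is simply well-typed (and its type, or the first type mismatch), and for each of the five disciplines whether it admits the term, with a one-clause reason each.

usage: d: 2×; a: 1×; n (λ-bound): 1×
order of uses: a, d, n, d
typing: well-typed — term : R
ordered: ✗, needs contraction — d ×2
linear: ✗, needs contraction — d ×2
affine: ✗, needs contraction — d ×2
relevant: ✓, at least one use each (d, a, n)
unrestricted: ✓, type-checks (R) and nothing is barred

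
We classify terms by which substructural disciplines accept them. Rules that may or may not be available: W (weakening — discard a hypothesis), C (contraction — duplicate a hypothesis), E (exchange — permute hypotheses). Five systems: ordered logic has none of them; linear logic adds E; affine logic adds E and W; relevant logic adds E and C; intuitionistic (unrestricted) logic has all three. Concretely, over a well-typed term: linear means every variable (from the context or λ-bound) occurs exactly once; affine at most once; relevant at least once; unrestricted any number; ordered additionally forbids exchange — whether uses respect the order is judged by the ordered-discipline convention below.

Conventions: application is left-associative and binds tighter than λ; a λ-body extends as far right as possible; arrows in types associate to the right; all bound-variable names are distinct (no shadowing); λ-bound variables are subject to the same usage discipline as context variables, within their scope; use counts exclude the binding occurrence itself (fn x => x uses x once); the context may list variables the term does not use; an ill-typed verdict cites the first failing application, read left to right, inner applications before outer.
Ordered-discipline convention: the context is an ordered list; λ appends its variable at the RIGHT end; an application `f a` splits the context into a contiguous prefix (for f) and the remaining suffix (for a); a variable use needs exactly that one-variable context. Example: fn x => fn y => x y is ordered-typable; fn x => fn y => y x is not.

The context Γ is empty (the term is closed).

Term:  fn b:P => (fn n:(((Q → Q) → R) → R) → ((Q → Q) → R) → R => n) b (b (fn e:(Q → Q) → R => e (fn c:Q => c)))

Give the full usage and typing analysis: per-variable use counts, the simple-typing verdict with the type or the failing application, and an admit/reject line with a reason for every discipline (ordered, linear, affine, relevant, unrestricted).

variable uses: b (bound): 2×, n (bound): 1×, e (bound): 1×, c (bound): 1×
use order (left to right): n, b, b, e, c
typing: ill-typed: an application expects (((Q → Q) → R) → R) → ((Q → Q) → R) → R but receives P
ordered: ✗, not simply typable
linear: ✗, fails simple typing
affine: ✗, a type mismatch blocks all five
relevant: ✗, the type mismatch rejects it
unrestricted: ✗, not simply typable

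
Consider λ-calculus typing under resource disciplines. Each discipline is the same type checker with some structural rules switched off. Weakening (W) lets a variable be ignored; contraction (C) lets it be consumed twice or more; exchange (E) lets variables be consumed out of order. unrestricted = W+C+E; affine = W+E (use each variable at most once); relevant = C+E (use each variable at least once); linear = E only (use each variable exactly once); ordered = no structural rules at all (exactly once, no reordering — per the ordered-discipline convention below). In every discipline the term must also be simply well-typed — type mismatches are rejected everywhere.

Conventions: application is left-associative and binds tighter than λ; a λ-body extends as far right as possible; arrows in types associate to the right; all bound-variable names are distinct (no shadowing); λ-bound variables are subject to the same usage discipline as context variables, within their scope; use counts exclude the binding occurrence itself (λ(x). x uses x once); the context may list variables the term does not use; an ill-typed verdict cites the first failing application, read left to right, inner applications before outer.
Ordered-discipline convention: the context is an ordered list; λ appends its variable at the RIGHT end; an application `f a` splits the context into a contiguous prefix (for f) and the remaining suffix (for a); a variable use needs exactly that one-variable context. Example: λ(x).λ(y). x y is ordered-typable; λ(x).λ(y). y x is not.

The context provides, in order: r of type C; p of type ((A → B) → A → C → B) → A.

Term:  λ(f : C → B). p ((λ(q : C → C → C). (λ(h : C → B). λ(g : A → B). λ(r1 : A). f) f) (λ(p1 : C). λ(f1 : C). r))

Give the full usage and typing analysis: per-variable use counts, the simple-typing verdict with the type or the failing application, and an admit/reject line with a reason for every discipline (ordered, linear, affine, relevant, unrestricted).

variable uses: r: 1×, p: 1×, f (λ-bound): 2×, q (λ-bound): 0×, h (λ-bound): 0×, g (λ-bound): 0×, r1 (λ-bound): 0×, p1 (λ-bound): 0×, f1 (λ-bound): 0×
uses in reading order: p, f, f, r
typing: the term checks, with type (C → B) → A
ordered ✗ (repeated use of f ×2; unused: q, h, g, r1, p1, f1 — weakening required)
linear ✗ (repeated use of f ×2; unused: q, h, g, r1, p1, f1 — weakening required)
affine ✗ (repeated use of f ×2)
relevant ✗ (unused: q, h, g, r1, p1, f1 — weakening required)
unrestricted ✓ (simply typable at (C → B) → A; W, C, E all held)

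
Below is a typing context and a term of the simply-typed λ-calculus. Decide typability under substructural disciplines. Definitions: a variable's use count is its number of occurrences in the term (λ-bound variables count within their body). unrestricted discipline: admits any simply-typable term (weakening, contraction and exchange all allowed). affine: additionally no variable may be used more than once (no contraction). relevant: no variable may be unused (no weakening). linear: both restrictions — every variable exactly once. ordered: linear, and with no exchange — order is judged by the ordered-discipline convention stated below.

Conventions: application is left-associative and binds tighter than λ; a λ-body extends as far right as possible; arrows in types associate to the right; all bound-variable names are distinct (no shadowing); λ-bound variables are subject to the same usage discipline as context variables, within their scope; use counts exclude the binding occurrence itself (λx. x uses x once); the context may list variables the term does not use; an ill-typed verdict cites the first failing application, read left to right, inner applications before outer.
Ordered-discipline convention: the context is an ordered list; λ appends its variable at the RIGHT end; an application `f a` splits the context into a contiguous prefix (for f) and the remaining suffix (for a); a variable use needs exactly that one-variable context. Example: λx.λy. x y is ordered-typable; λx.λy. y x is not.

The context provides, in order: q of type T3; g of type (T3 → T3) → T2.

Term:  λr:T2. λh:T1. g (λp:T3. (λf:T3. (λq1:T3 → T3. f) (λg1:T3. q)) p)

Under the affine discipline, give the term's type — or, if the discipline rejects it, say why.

term : T2 → T1 → T2
variable uses: q: 1; g: 1; r (bound): 0; h (bound): 0; p (bound): 1; f (bound): 1; q1 (bound): 0; g1 (bound): 0
order of uses: g, f, q, p
typing: the term checks, with type T2 → T1 → T2
all disciplines: ordered ✗; linear ✗; affine ✓; relevant ✗; unrestricted ✓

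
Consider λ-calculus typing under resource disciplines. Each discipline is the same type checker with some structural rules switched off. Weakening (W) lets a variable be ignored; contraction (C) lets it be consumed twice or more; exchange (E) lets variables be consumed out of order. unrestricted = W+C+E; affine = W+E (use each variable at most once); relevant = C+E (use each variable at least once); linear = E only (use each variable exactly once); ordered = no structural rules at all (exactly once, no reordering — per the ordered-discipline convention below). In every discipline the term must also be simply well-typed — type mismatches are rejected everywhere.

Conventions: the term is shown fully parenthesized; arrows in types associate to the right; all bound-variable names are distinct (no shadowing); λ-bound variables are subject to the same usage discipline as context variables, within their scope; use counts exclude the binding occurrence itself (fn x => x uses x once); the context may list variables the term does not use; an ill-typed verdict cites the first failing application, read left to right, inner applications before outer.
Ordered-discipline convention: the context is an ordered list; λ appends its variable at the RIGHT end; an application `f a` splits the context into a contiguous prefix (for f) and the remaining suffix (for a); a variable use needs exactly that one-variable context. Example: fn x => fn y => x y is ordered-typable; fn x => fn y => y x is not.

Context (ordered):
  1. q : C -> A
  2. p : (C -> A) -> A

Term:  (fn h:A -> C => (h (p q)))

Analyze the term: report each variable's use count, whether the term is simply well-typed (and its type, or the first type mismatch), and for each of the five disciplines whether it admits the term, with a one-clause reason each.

usage: q: 1; p: 1; h (bound): 1
left-to-right use order: h, p, q
typing: well-typed at (A -> C) -> C
ordered: ✗ — use order h, p, q needs exchange
linear: ✓ — exactly-once usage across q, p, h
affine: ✓ — no duplicate uses among q, p, h
relevant: ✓ — every one of q, p, h appears
unrestricted: ✓ — type-checks ((A -> C) -> C) and nothing is barred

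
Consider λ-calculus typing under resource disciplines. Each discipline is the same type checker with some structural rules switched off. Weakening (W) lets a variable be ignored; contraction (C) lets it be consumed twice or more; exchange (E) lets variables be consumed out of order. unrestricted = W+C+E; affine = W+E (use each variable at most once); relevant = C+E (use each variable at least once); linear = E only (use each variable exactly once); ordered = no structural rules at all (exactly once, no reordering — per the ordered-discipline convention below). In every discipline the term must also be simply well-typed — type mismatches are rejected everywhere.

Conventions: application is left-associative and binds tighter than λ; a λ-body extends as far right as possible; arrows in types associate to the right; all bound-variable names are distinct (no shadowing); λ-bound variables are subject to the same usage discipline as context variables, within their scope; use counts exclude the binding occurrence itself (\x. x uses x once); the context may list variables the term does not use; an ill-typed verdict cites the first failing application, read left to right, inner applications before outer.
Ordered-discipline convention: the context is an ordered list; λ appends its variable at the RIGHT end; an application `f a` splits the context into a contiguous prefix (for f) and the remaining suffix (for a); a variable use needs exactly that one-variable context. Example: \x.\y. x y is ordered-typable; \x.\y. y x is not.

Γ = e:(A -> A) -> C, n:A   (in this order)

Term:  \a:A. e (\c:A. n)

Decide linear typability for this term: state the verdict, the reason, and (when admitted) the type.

no — a, c never used (weakening)
usage: e ×1; n ×1; a [bound] ×0; c [bound] ×0
order of uses: e, n
typing: ✓ — A -> C
summary: ordered ✗; linear ✗; affine ✓; relevant ✗; unrestricted ✓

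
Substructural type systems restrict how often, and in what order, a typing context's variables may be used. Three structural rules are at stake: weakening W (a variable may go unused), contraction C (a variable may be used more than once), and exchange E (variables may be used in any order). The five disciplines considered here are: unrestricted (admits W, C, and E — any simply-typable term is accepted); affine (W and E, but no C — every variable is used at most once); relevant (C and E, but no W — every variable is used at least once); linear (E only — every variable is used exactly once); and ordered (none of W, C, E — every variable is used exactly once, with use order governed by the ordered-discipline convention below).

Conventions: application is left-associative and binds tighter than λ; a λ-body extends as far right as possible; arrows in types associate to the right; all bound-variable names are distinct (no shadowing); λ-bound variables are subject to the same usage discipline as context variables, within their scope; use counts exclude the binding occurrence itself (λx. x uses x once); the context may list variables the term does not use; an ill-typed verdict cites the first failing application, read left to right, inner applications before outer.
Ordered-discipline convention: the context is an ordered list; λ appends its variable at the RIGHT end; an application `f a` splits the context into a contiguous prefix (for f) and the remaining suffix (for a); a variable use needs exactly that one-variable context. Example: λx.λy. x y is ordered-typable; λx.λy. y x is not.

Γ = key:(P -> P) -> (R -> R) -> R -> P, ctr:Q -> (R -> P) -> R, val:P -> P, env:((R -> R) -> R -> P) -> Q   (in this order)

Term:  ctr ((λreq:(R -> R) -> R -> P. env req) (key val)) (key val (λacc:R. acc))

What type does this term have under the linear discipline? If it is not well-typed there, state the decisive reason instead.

not well-typed under linear — repeated use of key ×2, val ×2
use counts: key: 2, ctr: 1, val: 2, env: 1, req [bound]: 1, acc [bound]: 1
uses in reading order: ctr, env, req, key, val, key, val, acc
typing: well-typed — term : R
summary: ordered ✗; linear ✗; affine ✗; relevant ✓; unrestricted ✓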